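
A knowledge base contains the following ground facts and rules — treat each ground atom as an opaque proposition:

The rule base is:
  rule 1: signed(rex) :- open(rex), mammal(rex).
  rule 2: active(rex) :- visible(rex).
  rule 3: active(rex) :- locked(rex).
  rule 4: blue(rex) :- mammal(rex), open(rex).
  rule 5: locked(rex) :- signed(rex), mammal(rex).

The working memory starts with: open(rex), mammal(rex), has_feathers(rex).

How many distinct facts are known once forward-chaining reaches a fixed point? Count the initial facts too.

Round 1: rule 1 [signed(rex) :- open(rex), mammal(rex).]; rule 4 [blue(rex) :- mammal(rex), open(rex).]. New: signed(rex), blue(rex).
Round 2: rule 5 [locked(rex) :- signed(rex), mammal(rex).]. New: locked(rex).
Round 3: rule 3 [active(rex) :- locked(rex).]. New: active(rex).
Closure: {active(rex), blue(rex), has_feathers(rex), locked(rex), mammal(rex), open(rex), signed(rex)} — 7 facts.

7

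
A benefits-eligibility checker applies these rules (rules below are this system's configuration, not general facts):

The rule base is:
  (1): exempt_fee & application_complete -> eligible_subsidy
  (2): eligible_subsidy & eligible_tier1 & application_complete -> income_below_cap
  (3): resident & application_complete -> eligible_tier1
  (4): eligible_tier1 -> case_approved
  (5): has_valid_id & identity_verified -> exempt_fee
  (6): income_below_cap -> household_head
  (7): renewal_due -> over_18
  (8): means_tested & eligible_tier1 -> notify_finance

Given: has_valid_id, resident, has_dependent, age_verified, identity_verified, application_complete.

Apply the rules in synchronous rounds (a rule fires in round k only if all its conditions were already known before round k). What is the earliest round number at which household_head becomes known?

4

Round 1 — (3), (5), derive eligible_tier1, exempt_fee.
Round 2 — (1), (4), derive eligible_subsidy, case_approved.
Round 3 — (2), derive income_below_cap.
Round 4 — (6), derive household_head.
household_head first appears in round 4.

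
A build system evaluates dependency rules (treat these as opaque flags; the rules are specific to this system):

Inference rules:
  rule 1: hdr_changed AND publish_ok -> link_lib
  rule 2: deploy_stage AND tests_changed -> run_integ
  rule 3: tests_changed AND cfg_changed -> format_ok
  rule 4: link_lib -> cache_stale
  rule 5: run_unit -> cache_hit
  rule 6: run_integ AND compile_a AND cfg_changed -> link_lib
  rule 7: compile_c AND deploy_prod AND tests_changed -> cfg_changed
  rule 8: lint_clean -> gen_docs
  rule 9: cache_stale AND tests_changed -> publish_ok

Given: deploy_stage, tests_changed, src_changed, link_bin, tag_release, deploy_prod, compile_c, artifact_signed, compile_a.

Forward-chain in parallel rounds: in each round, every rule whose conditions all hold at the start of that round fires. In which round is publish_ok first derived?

4

Round 1: rule 2 [deploy_stage AND tests_changed -> run_integ]; rule 7 [compile_c AND deploy_prod AND tests_changed -> cfg_changed]. Adds run_integ, cfg_changed.
Round 2: rule 3 [tests_changed AND cfg_changed -> format_ok]; rule 6 [run_integ AND compile_a AND cfg_changed -> link_lib]. Adds format_ok, link_lib.
Round 3: rule 4 [link_lib -> cache_stale]. Adds cache_stale.
Round 4: rule 9 [cache_stale AND tests_changed -> publish_ok]. Adds publish_ok.
publish_ok first appears in round 4.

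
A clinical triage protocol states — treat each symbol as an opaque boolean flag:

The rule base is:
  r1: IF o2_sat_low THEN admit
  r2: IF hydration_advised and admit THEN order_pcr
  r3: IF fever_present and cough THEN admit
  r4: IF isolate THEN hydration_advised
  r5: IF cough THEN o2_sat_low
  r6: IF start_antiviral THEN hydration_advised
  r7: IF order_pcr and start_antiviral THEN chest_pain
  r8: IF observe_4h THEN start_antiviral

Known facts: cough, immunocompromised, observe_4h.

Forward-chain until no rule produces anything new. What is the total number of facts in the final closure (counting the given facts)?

Round 1 fires r5, r8, giving o2_sat_low, start_antiviral.
Round 2 fires r1, r6, giving admit, hydration_advised.
Round 3 fires r2, giving order_pcr.
Round 4 fires r7, giving chest_pain.
Closure: {admit, chest_pain, cough, hydration_advised, immunocompromised, o2_sat_low, observe_4h, order_pcr, start_antiviral} — 9 facts.

9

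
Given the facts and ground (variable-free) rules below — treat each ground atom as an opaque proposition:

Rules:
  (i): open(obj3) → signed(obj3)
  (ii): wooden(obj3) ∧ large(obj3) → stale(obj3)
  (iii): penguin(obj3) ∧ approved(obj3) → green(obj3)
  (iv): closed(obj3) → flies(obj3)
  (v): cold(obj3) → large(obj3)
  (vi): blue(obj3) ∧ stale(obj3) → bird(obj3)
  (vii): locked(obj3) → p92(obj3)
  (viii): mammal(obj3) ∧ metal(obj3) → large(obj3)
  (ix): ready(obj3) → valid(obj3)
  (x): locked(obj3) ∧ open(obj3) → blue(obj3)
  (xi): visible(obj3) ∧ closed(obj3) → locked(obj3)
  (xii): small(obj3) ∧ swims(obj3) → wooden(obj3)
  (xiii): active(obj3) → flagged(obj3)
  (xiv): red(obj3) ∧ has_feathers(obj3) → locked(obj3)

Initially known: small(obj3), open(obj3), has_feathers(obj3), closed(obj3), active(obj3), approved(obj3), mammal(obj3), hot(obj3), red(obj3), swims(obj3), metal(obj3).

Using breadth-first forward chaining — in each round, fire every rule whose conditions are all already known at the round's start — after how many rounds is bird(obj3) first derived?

3

[1] (i) [open(obj3) → signed(obj3)]; (iv) [closed(obj3) → flies(obj3)]; (viii) [mammal(obj3) ∧ metal(obj3) → large(obj3)]; (xii) [small(obj3) ∧ swims(obj3) → wooden(obj3)]; (xiii) [active(obj3) → flagged(obj3)]; (xiv) [red(obj3) ∧ has_feathers(obj3) → locked(obj3)]. ⇒ new: signed(obj3), flies(obj3), large(obj3), wooden(obj3), flagged(obj3), locked(obj3).
[2] (ii) [wooden(obj3) ∧ large(obj3) → stale(obj3)]; (vii) [locked(obj3) → p92(obj3)]; (x) [locked(obj3) ∧ open(obj3) → blue(obj3)]. ⇒ new: stale(obj3), p92(obj3), blue(obj3).
[3] (vi) [blue(obj3) ∧ stale(obj3) → bird(obj3)]. ⇒ new: bird(obj3).
bird(obj3) first appears in round 3.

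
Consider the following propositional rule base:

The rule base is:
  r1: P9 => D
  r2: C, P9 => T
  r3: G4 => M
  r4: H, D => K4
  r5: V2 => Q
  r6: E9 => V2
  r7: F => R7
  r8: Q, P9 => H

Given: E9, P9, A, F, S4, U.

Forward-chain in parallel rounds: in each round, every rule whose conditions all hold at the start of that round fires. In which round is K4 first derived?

Round 1: r1 [P9 => D]; r6 [E9 => V2]; r7 [F => R7]. Adds D, V2, R7.
Round 2: r5 [V2 => Q]. Adds Q.
Round 3: r8 [Q, P9 => H]. Adds H.
Round 4: r4 [H, D => K4]. Adds K4.
K4 first appears in round 4.

4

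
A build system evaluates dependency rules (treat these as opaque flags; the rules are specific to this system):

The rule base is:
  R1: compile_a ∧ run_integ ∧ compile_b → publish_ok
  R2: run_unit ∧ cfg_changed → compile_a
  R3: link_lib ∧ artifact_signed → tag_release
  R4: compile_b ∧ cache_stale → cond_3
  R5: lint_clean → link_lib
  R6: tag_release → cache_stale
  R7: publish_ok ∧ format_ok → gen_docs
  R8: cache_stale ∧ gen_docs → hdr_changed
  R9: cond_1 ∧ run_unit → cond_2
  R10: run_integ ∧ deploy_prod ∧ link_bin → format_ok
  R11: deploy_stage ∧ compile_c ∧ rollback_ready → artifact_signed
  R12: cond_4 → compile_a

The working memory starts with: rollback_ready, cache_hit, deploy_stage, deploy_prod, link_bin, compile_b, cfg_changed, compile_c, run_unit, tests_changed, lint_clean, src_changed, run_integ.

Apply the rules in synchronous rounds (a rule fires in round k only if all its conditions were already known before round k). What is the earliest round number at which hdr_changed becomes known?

Round 1: R2 [run_unit ∧ cfg_changed → compile_a]; R5 [lint_clean → link_lib]; R10 [run_integ ∧ deploy_prod ∧ link_bin → format_ok]; R11 [deploy_stage ∧ compile_c ∧ rollback_ready → artifact_signed]. New: compile_a, link_lib, format_ok, artifact_signed.
Round 2: R1 [compile_a ∧ run_integ ∧ compile_b → publish_ok]; R3 [link_lib ∧ artifact_signed → tag_release]. New: publish_ok, tag_release.
Round 3: R6 [tag_release → cache_stale]; R7 [publish_ok ∧ format_ok → gen_docs]. New: cache_stale, gen_docs.
Round 4: R4 [compile_b ∧ cache_stale → cond_3]; R8 [cache_stale ∧ gen_docs → hdr_changed]. New: cond_3, hdr_changed.
hdr_changed first appears in round 4.

4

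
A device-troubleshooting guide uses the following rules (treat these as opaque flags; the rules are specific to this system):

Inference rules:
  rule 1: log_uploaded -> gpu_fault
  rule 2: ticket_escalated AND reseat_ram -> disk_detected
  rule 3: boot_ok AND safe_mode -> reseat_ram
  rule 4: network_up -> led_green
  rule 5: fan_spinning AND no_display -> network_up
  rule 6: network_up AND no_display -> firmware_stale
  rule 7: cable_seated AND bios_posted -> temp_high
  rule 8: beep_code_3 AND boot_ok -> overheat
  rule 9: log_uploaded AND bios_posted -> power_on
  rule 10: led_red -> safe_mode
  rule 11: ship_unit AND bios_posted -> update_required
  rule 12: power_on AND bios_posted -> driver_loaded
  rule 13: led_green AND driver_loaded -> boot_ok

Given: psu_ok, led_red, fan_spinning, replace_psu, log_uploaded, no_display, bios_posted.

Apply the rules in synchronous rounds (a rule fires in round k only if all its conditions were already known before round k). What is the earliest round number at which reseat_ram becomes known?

4

Round 1: rule 1 [log_uploaded -> gpu_fault]; rule 5 [fan_spinning AND no_display -> network_up]; rule 9 [log_uploaded AND bios_posted -> power_on]; rule 10 [led_red -> safe_mode]. Adds gpu_fault, network_up, power_on, safe_mode.
Round 2: rule 4 [network_up -> led_green]; rule 6 [network_up AND no_display -> firmware_stale]; rule 12 [power_on AND bios_posted -> driver_loaded]. Adds led_green, firmware_stale, driver_loaded.
Round 3: rule 13 [led_green AND driver_loaded -> boot_ok]. Adds boot_ok.
Round 4: rule 3 [boot_ok AND safe_mode -> reseat_ram]. Adds reseat_ram.
reseat_ram first appears in round 4.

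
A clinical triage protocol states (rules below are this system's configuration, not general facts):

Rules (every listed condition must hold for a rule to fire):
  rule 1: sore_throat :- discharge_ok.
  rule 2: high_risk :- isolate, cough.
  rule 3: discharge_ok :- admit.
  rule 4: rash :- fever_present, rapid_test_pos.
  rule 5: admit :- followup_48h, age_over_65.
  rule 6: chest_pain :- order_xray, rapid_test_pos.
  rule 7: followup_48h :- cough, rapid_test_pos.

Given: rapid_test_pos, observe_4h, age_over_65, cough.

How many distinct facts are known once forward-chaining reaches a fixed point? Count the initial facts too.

Round 1: rule 7 [followup_48h :- cough, rapid_test_pos.]. New: followup_48h.
Round 2: rule 5 [admit :- followup_48h, age_over_65.]. New: admit.
Round 3: rule 3 [discharge_ok :- admit.]. New: discharge_ok.
Round 4: rule 1 [sore_throat :- discharge_ok.]. New: sore_throat.
Closure: {admit, age_over_65, cough, discharge_ok, followup_48h, observe_4h, rapid_test_pos, sore_throat} — 8 facts.

8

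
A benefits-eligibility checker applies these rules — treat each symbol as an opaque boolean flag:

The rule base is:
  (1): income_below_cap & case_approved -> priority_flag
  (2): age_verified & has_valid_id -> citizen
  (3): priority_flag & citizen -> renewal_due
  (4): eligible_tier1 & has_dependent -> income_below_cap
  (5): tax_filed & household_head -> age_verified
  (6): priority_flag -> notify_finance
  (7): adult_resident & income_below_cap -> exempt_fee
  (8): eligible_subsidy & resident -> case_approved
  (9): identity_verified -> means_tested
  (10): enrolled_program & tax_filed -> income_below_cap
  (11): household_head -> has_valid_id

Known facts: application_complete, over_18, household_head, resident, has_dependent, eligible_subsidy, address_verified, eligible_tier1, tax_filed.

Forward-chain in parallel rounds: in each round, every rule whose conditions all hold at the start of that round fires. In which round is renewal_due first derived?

3

Round 1: (4) [eligible_tier1 & has_dependent -> income_below_cap]; (5) [tax_filed & household_head -> age_verified]; (8) [eligible_subsidy & resident -> case_approved]; (11) [household_head -> has_valid_id]. Adds income_below_cap, age_verified, case_approved, has_valid_id.
Round 2: (1) [income_below_cap & case_approved -> priority_flag]; (2) [age_verified & has_valid_id -> citizen]. Adds priority_flag, citizen.
Round 3: (3) [priority_flag & citizen -> renewal_due]; (6) [priority_flag -> notify_finance]. Adds renewal_due, notify_finance.
renewal_due first appears in round 3.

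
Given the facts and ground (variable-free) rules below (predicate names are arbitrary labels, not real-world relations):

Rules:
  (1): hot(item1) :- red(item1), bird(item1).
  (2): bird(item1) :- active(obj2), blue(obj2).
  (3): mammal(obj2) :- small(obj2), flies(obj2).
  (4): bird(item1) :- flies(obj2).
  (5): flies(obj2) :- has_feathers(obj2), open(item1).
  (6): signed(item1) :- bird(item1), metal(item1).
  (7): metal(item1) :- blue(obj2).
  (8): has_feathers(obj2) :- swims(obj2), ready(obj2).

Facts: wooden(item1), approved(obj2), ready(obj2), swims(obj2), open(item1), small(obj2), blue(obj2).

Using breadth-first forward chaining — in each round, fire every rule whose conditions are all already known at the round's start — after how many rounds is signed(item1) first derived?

Round 1 — (7), (8), derive metal(item1), has_feathers(obj2).
Round 2 — (5), derive flies(obj2).
Round 3 — (3), (4), derive mammal(obj2), bird(item1).
Round 4 — (6), derive signed(item1).
signed(item1) first appears in round 4.

4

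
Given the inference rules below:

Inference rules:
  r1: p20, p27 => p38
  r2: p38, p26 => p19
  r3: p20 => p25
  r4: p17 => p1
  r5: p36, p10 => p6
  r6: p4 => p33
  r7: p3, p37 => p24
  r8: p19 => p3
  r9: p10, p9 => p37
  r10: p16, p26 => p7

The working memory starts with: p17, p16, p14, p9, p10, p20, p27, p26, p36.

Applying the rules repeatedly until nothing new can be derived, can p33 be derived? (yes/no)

Round 1 fires r1, r3, r4, r5, r9, r10, giving p38, p25, p1, p6, p37, p7.
Round 2 fires r2, giving p19.
Round 3 fires r8, giving p3.
Round 4 fires r7, giving p24.
Fixed point reached. p33 is concluded only by r6; r6 needs p4 (never derived).

no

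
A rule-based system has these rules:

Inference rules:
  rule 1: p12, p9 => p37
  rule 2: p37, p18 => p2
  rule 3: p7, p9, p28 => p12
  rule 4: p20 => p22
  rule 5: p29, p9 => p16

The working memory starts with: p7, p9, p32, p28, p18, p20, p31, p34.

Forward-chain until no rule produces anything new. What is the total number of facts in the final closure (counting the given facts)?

Round 1 fires rule 3, rule 4, giving p12, p22.
Round 2 fires rule 1, giving p37.
Round 3 fires rule 2, giving p2.
Closure: {p12, p18, p2, p20, p22, p28, p31, p32, p34, p37, p7, p9} — 12 facts.

12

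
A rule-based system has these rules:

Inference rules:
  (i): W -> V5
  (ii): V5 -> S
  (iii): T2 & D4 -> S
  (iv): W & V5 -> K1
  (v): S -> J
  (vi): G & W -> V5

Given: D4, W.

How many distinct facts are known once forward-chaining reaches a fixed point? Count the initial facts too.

6

Round 1 — (i), derive V5.
Round 2 — (ii), (iv), derive S, K1.
Round 3 — (v), derive J.
Closure: {D4, J, K1, S, V5, W} — 6 facts.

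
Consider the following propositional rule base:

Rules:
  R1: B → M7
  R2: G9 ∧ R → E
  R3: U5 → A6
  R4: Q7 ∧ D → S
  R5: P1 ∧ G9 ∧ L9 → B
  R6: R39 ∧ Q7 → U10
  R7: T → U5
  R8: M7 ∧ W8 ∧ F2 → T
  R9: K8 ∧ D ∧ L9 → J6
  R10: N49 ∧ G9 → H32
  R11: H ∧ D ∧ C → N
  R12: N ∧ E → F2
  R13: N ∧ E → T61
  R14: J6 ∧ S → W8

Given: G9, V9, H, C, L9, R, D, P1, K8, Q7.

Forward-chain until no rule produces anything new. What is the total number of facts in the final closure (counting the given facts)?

22

Round 1: R2 [G9 ∧ R → E]; R4 [Q7 ∧ D → S]; R5 [P1 ∧ G9 ∧ L9 → B]; R9 [K8 ∧ D ∧ L9 → J6]; R11 [H ∧ D ∧ C → N]. Adds E, S, B, J6, N.
Round 2: R1 [B → M7]; R12 [N ∧ E → F2]; R13 [N ∧ E → T61]; R14 [J6 ∧ S → W8]. Adds M7, F2, T61, W8.
Round 3: R8 [M7 ∧ W8 ∧ F2 → T]. Adds T.
Round 4: R7 [T → U5]. Adds U5.
Round 5: R3 [U5 → A6]. Adds A6.
Closure: {A6, B, C, D, E, F2, G9, H, J6, K8, L9, M7, N, P1, Q7, R, S, T, T61, U5, V9, W8} — 22 facts.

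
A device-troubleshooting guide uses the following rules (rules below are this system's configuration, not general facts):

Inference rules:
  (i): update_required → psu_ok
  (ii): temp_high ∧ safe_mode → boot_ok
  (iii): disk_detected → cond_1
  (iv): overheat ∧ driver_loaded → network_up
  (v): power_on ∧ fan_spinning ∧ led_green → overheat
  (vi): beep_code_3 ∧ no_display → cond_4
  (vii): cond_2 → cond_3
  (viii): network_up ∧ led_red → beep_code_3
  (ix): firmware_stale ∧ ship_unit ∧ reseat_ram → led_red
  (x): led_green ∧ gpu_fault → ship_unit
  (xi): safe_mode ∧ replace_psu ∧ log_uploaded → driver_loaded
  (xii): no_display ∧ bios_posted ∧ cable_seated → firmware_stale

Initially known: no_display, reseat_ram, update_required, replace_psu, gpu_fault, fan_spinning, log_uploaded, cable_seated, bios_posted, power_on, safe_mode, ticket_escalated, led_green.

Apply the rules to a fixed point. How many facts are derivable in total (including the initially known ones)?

22

Round 1 — (i), (v), (x), (xi), (xii), derive psu_ok, overheat, ship_unit, driver_loaded, firmware_stale.
Round 2 — (iv), (ix), derive network_up, led_red.
Round 3 — (viii), derive beep_code_3.
Round 4 — (vi), derive cond_4.
Closure: {beep_code_3, bios_posted, cable_seated, cond_4, driver_loaded, fan_spinning, firmware_stale, gpu_fault, led_green, led_red, log_uploaded, network_up, no_display, overheat, power_on, psu_ok, replace_psu, reseat_ram, safe_mode, ship_unit, ticket_escalated, update_required} — 22 facts.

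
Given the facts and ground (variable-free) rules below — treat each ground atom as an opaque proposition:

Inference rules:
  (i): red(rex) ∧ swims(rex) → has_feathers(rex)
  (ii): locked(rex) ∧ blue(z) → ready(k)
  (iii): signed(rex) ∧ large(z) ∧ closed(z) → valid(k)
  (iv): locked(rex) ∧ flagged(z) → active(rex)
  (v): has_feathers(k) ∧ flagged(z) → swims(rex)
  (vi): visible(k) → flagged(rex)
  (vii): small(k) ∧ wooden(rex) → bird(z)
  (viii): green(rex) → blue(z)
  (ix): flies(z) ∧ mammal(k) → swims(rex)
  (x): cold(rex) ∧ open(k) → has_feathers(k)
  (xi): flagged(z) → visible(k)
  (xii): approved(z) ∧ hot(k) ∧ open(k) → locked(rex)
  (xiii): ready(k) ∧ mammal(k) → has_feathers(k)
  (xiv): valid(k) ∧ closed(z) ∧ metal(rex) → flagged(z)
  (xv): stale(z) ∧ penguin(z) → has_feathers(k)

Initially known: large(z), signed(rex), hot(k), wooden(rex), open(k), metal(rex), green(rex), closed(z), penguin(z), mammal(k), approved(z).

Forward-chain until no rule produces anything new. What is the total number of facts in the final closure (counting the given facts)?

21

Round 1: (iii) [signed(rex) ∧ large(z) ∧ closed(z) → valid(k)]; (viii) [green(rex) → blue(z)]; (xii) [approved(z) ∧ hot(k) ∧ open(k) → locked(rex)]. New: valid(k), blue(z), locked(rex).
Round 2: (ii) [locked(rex) ∧ blue(z) → ready(k)]; (xiv) [valid(k) ∧ closed(z) ∧ metal(rex) → flagged(z)]. New: ready(k), flagged(z).
Round 3: (iv) [locked(rex) ∧ flagged(z) → active(rex)]; (xi) [flagged(z) → visible(k)]; (xiii) [ready(k) ∧ mammal(k) → has_feathers(k)]. New: active(rex), visible(k), has_feathers(k).
Round 4: (v) [has_feathers(k) ∧ flagged(z) → swims(rex)]; (vi) [visible(k) → flagged(rex)]. New: swims(rex), flagged(rex).
Closure: {active(rex), approved(z), blue(z), closed(z), flagged(rex), flagged(z), green(rex), has_feathers(k), hot(k), large(z), locked(rex), mammal(k), metal(rex), open(k), penguin(z), ready(k), signed(rex), swims(rex), valid(k), visible(k), wooden(rex)} — 21 facts.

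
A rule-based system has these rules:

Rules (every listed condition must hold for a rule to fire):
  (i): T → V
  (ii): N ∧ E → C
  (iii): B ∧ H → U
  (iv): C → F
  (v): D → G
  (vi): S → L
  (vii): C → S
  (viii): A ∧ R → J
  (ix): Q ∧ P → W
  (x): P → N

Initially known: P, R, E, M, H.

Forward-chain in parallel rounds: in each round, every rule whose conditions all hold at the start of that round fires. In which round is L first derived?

4

Round 1: (x) [P → N]. New: N.
Round 2: (ii) [N ∧ E → C]. New: C.
Round 3: (iv) [C → F]; (vii) [C → S]. New: F, S.
Round 4: (vi) [S → L]. New: L.
L first appears in round 4.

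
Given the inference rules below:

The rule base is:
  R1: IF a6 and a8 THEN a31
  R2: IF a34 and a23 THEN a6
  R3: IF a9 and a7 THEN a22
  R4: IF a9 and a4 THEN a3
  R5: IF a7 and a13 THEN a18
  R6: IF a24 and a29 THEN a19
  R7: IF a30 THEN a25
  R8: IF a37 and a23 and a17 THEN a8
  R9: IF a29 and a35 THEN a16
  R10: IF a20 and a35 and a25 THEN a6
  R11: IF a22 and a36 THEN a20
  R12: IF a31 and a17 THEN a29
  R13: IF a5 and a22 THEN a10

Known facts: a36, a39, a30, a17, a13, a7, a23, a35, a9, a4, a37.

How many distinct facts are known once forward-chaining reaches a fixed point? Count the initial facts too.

[1] R3 [IF a9 and a7 THEN a22]; R4 [IF a9 and a4 THEN a3]; R5 [IF a7 and a13 THEN a18]; R7 [IF a30 THEN a25]; R8 [IF a37 and a23 and a17 THEN a8]. ⇒ new: a22, a3, a18, a25, a8.
[2] R11 [IF a22 and a36 THEN a20]. ⇒ new: a20.
[3] R10 [IF a20 and a35 and a25 THEN a6]. ⇒ new: a6.
[4] R1 [IF a6 and a8 THEN a31]. ⇒ new: a31.
[5] R12 [IF a31 and a17 THEN a29]. ⇒ new: a29.
[6] R9 [IF a29 and a35 THEN a16]. ⇒ new: a16.
Closure: {a13, a16, a17, a18, a20, a22, a23, a25, a29, a3, a30, a31, a35, a36, a37, a39, a4, a6, a7, a8, a9} — 21 facts.

21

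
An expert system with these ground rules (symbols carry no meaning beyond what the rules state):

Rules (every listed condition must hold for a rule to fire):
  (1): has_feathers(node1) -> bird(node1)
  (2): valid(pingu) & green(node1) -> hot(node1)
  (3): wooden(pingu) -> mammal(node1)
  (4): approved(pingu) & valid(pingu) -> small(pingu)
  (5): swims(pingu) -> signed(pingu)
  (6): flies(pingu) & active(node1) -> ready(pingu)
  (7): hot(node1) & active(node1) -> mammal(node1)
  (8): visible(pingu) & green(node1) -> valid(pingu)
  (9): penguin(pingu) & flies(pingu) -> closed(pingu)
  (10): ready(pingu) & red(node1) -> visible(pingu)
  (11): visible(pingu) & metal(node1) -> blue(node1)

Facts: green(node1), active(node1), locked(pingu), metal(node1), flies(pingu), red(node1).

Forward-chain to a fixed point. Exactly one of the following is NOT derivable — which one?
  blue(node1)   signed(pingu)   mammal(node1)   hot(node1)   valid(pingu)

Round 1 — (6), derive ready(pingu).
Round 2 — (10), derive visible(pingu).
Round 3 — (8), (11), derive valid(pingu), blue(node1).
Round 4 — (2), derive hot(node1).
Round 5 — (7), derive mammal(node1).
Derived: hot(node1) (round 4), blue(node1) (round 3), valid(pingu) (round 3), mammal(node1) (round 5). signed(pingu) never appears in any round.

signed(pingu)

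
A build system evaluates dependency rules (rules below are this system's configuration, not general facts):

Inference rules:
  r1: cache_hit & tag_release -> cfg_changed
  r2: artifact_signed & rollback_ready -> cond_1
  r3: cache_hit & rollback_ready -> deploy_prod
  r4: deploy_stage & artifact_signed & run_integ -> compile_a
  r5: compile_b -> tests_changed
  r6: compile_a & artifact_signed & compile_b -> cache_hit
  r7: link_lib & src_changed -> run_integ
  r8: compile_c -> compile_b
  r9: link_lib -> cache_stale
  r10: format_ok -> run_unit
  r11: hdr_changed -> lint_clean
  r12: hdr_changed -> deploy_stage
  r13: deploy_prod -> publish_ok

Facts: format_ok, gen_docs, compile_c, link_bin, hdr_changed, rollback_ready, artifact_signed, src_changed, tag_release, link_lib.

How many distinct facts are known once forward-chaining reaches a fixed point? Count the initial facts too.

[1] r2 [artifact_signed & rollback_ready -> cond_1]; r7 [link_lib & src_changed -> run_integ]; r8 [compile_c -> compile_b]; r9 [link_lib -> cache_stale]; r10 [format_ok -> run_unit]; r11 [hdr_changed -> lint_clean]; r12 [hdr_changed -> deploy_stage]. ⇒ new: cond_1, run_integ, compile_b, cache_stale, run_unit, lint_clean, deploy_stage.
[2] r4 [deploy_stage & artifact_signed & run_integ -> compile_a]; r5 [compile_b -> tests_changed]. ⇒ new: compile_a, tests_changed.
[3] r6 [compile_a & artifact_signed & compile_b -> cache_hit]. ⇒ new: cache_hit.
[4] r1 [cache_hit & tag_release -> cfg_changed]; r3 [cache_hit & rollback_ready -> deploy_prod]. ⇒ new: cfg_changed, deploy_prod.
[5] r13 [deploy_prod -> publish_ok]. ⇒ new: publish_ok.
Closure: {artifact_signed, cache_hit, cache_stale, cfg_changed, compile_a, compile_b, compile_c, cond_1, deploy_prod, deploy_stage, format_ok, gen_docs, hdr_changed, link_bin, link_lib, lint_clean, publish_ok, rollback_ready, run_integ, run_unit, src_changed, tag_release, tests_changed} — 23 facts.

23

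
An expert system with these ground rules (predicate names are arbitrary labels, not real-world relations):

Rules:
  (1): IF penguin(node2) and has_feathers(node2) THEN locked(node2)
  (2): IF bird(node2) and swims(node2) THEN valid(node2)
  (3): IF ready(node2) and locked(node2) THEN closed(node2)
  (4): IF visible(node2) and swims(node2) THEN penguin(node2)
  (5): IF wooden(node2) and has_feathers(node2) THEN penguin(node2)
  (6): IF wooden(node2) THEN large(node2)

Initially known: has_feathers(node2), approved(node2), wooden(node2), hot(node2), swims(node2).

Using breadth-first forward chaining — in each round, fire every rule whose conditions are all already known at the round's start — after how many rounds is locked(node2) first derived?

Round 1 — (5), (6), derive penguin(node2), large(node2).
Round 2 — (1), derive locked(node2).
locked(node2) first appears in round 2.

2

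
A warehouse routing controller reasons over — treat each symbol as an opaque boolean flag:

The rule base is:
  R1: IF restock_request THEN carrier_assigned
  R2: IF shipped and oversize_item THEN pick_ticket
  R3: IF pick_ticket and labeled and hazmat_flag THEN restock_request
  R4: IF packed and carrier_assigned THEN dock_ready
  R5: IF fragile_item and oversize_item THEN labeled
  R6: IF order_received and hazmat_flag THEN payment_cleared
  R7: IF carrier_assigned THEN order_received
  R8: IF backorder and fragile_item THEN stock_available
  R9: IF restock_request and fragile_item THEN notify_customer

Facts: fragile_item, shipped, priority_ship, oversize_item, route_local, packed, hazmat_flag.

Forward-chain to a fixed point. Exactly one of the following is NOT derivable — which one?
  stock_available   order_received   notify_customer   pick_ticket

Round 1 — R2, R5, derive pick_ticket, labeled.
Round 2 — R3, derive restock_request.
Round 3 — R1, R9, derive carrier_assigned, notify_customer.
Round 4 — R4, R7, derive dock_ready, order_received.
Round 5 — R6, derive payment_cleared.
Derived: notify_customer (round 3), order_received (round 4), pick_ticket (round 1). stock_available never appears in any round.

stock_available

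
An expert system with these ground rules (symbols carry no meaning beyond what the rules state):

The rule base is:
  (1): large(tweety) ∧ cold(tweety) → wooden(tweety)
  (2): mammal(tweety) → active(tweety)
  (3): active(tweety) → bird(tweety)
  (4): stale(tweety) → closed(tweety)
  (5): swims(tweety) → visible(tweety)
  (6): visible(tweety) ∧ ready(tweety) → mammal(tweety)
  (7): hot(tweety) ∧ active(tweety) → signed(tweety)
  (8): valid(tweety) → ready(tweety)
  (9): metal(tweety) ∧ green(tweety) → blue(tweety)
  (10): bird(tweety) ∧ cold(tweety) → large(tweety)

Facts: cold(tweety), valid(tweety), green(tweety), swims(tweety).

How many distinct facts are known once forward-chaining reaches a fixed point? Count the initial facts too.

11

Round 1: (5) [swims(tweety) → visible(tweety)]; (8) [valid(tweety) → ready(tweety)]. New: visible(tweety), ready(tweety).
Round 2: (6) [visible(tweety) ∧ ready(tweety) → mammal(tweety)]. New: mammal(tweety).
Round 3: (2) [mammal(tweety) → active(tweety)]. New: active(tweety).
Round 4: (3) [active(tweety) → bird(tweety)]. New: bird(tweety).
Round 5: (10) [bird(tweety) ∧ cold(tweety) → large(tweety)]. New: large(tweety).
Round 6: (1) [large(tweety) ∧ cold(tweety) → wooden(tweety)]. New: wooden(tweety).
Closure: {active(tweety), bird(tweety), cold(tweety), green(tweety), large(tweety), mammal(tweety), ready(tweety), swims(tweety), valid(tweety), visible(tweety), wooden(tweety)} — 11 facts.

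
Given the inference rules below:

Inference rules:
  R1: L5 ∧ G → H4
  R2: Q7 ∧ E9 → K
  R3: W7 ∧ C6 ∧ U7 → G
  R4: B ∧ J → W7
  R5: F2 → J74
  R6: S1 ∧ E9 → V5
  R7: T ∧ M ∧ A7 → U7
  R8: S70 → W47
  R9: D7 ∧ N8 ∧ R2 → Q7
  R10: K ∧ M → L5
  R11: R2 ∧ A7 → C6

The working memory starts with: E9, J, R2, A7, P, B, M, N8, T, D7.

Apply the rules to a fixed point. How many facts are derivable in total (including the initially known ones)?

Round 1 fires R4, R7, R9, R11, giving W7, U7, Q7, C6.
Round 2 fires R2, R3, giving K, G.
Round 3 fires R10, giving L5.
Round 4 fires R1, giving H4.
Closure: {A7, B, C6, D7, E9, G, H4, J, K, L5, M, N8, P, Q7, R2, T, U7, W7} — 18 facts.

18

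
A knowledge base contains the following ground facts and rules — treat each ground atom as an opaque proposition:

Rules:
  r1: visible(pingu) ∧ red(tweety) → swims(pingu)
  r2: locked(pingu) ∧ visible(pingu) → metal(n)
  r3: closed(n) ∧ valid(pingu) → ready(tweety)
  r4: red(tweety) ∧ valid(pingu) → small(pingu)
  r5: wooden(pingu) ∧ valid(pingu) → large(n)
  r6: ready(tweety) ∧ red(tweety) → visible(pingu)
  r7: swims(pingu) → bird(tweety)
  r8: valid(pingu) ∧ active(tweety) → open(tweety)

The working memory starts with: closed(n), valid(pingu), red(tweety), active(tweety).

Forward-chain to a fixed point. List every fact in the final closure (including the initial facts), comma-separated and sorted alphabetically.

[1] r3 [closed(n) ∧ valid(pingu) → ready(tweety)]; r4 [red(tweety) ∧ valid(pingu) → small(pingu)]; r8 [valid(pingu) ∧ active(tweety) → open(tweety)]. ⇒ new: ready(tweety), small(pingu), open(tweety).
[2] r6 [ready(tweety) ∧ red(tweety) → visible(pingu)]. ⇒ new: visible(pingu).
[3] r1 [visible(pingu) ∧ red(tweety) → swims(pingu)]. ⇒ new: swims(pingu).
[4] r7 [swims(pingu) → bird(tweety)]. ⇒ new: bird(tweety).

active(tweety), bird(tweety), closed(n), open(tweety), ready(tweety), red(tweety), small(pingu), swims(pingu), valid(pingu), visible(pingu)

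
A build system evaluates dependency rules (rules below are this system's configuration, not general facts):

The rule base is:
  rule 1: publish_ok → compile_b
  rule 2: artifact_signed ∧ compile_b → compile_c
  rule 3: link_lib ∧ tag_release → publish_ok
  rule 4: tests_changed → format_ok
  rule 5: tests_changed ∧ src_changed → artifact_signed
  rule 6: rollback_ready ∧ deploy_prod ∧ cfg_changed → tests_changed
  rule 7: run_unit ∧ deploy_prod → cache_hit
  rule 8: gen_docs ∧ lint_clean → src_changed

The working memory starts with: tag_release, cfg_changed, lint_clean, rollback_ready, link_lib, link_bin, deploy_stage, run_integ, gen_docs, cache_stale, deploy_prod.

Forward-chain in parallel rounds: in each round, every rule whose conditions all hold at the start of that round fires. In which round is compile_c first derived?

3

Round 1 fires rule 3, rule 6, rule 8, giving publish_ok, tests_changed, src_changed.
Round 2 fires rule 1, rule 4, rule 5, giving compile_b, format_ok, artifact_signed.
Round 3 fires rule 2, giving compile_c.
compile_c first appears in round 3.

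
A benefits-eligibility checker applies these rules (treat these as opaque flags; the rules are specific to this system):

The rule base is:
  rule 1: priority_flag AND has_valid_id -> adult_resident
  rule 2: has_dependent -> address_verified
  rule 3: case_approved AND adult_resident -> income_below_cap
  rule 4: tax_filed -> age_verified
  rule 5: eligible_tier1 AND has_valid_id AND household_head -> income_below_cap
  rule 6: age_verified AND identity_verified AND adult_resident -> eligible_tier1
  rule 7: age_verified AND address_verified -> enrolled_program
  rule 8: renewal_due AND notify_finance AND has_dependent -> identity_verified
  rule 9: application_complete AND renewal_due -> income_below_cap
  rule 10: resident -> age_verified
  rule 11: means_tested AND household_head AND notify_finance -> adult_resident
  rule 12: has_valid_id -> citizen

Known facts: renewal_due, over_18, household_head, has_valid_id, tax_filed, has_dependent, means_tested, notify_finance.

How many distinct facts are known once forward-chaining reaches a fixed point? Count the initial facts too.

16

[1] rule 2 [has_dependent -> address_verified]; rule 4 [tax_filed -> age_verified]; rule 8 [renewal_due AND notify_finance AND has_dependent -> identity_verified]; rule 11 [means_tested AND household_head AND notify_finance -> adult_resident]; rule 12 [has_valid_id -> citizen]. ⇒ new: address_verified, age_verified, identity_verified, adult_resident, citizen.
[2] rule 6 [age_verified AND identity_verified AND adult_resident -> eligible_tier1]; rule 7 [age_verified AND address_verified -> enrolled_program]. ⇒ new: eligible_tier1, enrolled_program.
[3] rule 5 [eligible_tier1 AND has_valid_id AND household_head -> income_below_cap]. ⇒ new: income_below_cap.
Closure: {address_verified, adult_resident, age_verified, citizen, eligible_tier1, enrolled_program, has_dependent, has_valid_id, household_head, identity_verified, income_below_cap, means_tested, notify_finance, over_18, renewal_due, tax_filed} — 16 facts.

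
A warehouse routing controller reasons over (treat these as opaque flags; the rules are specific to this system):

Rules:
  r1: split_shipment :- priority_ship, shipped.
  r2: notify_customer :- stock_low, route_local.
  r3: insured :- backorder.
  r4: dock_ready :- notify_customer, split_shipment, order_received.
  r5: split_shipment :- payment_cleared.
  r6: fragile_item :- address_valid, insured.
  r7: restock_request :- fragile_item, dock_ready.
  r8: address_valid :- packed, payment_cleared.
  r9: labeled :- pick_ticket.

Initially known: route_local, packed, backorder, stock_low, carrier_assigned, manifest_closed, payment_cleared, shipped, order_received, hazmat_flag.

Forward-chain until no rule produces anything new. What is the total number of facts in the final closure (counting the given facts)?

Round 1: r2 [notify_customer :- stock_low, route_local.]; r3 [insured :- backorder.]; r5 [split_shipment :- payment_cleared.]; r8 [address_valid :- packed, payment_cleared.]. Adds notify_customer, insured, split_shipment, address_valid.
Round 2: r4 [dock_ready :- notify_customer, split_shipment, order_received.]; r6 [fragile_item :- address_valid, insured.]. Adds dock_ready, fragile_item.
Round 3: r7 [restock_request :- fragile_item, dock_ready.]. Adds restock_request.
Closure: {address_valid, backorder, carrier_assigned, dock_ready, fragile_item, hazmat_flag, insured, manifest_closed, notify_customer, order_received, packed, payment_cleared, restock_request, route_local, shipped, split_shipment, stock_low} — 17 facts.

17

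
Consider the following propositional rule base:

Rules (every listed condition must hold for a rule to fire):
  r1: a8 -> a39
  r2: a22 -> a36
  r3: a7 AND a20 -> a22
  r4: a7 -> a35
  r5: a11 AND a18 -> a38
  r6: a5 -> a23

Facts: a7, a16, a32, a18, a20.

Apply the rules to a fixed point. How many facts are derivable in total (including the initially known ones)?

8

Round 1: r3 [a7 AND a20 -> a22]; r4 [a7 -> a35]. Adds a22, a35.
Round 2: r2 [a22 -> a36]. Adds a36.
Closure: {a16, a18, a20, a22, a32, a35, a36, a7} — 8 facts.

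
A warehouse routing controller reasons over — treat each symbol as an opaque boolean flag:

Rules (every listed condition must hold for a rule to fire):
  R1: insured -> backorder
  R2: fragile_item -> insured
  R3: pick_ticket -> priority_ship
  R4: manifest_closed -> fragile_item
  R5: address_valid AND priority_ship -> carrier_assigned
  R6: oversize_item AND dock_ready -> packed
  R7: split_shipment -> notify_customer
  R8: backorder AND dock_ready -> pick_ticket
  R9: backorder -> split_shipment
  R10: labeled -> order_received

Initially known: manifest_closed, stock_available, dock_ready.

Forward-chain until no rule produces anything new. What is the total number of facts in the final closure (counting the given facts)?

Round 1: R4 [manifest_closed -> fragile_item]. Adds fragile_item.
Round 2: R2 [fragile_item -> insured]. Adds insured.
Round 3: R1 [insured -> backorder]. Adds backorder.
Round 4: R8 [backorder AND dock_ready -> pick_ticket]; R9 [backorder -> split_shipment]. Adds pick_ticket, split_shipment.
Round 5: R3 [pick_ticket -> priority_ship]; R7 [split_shipment -> notify_customer]. Adds priority_ship, notify_customer.
Closure: {backorder, dock_ready, fragile_item, insured, manifest_closed, notify_customer, pick_ticket, priority_ship, split_shipment, stock_available} — 10 facts.

10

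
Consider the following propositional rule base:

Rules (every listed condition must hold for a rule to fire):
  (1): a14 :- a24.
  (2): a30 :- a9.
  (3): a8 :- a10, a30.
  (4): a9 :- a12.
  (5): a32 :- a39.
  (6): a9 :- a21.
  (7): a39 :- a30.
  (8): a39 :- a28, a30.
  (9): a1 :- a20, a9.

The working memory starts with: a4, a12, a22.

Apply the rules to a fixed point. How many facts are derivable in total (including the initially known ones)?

7

Round 1 — (4), derive a9.
Round 2 — (2), derive a30.
Round 3 — (7), derive a39.
Round 4 — (5), derive a32.
Closure: {a12, a22, a30, a32, a39, a4, a9} — 7 facts.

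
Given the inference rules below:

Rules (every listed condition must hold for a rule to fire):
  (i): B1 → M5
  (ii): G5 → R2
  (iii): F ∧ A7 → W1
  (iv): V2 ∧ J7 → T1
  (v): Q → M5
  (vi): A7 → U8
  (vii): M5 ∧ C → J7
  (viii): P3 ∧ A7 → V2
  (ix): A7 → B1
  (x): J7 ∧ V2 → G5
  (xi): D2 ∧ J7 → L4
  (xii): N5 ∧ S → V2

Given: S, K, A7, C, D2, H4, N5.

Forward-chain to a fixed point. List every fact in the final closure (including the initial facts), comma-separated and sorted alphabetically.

Round 1 fires (vi), (ix), (xii), giving U8, B1, V2.
Round 2 fires (i), giving M5.
Round 3 fires (vii), giving J7.
Round 4 fires (iv), (x), (xi), giving T1, G5, L4.
Round 5 fires (ii), giving R2.

A7, B1, C, D2, G5, H4, J7, K, L4, M5, N5, R2, S, T1, U8, V2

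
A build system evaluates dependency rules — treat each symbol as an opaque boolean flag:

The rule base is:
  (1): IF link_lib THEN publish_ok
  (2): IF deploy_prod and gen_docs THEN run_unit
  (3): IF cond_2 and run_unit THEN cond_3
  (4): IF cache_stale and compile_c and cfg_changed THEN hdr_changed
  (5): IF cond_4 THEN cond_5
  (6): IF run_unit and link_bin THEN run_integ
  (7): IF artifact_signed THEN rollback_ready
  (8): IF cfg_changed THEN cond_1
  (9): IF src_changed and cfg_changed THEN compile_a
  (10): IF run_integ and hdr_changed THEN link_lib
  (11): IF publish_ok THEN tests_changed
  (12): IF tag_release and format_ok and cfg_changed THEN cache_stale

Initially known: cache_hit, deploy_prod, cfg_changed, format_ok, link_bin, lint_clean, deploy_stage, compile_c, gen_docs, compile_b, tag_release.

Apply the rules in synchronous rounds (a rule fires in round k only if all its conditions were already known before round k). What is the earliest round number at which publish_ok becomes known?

Round 1: (2) [IF deploy_prod and gen_docs THEN run_unit]; (8) [IF cfg_changed THEN cond_1]; (12) [IF tag_release and format_ok and cfg_changed THEN cache_stale]. Adds run_unit, cond_1, cache_stale.
Round 2: (4) [IF cache_stale and compile_c and cfg_changed THEN hdr_changed]; (6) [IF run_unit and link_bin THEN run_integ]. Adds hdr_changed, run_integ.
Round 3: (10) [IF run_integ and hdr_changed THEN link_lib]. Adds link_lib.
Round 4: (1) [IF link_lib THEN publish_ok]. Adds publish_ok.
publish_ok first appears in round 4.

4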